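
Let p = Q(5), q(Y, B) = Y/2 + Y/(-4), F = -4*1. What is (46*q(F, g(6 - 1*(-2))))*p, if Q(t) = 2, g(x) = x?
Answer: -92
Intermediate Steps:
F = -4
q(Y, B) = Y/4 (q(Y, B) = Y*(1/2) + Y*(-1/4) = Y/2 - Y/4 = Y/4)
p = 2
(46*q(F, g(6 - 1*(-2))))*p = (46*((1/4)*(-4)))*2 = (46*(-1))*2 = -46*2 = -92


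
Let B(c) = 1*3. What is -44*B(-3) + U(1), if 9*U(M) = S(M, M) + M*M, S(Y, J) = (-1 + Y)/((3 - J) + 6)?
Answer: -1187/9 ≈ -131.89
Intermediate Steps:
B(c) = 3
S(Y, J) = (-1 + Y)/(9 - J)
U(M) = M²/9 + (1 - M)/(9*(-9 + M)) (U(M) = ((1 - M)/(-9 + M) + M*M)/9 = ((1 - M)/(-9 + M) + M²)/9 = (M² + (1 - M)/(-9 + M))/9 = M²/9 + (1 - M)/(9*(-9 + M)))
-44*B(-3) + U(1) = -44*3 + (1 - 1*1 + 1²*(-9 + 1))/(9*(-9 + 1)) = -132 + (⅑)*(1 - 1 + 1*(-8))/(-8) = -132 + (⅑)*(-⅛)*(1 - 1 - 8) = -132 + (⅑)*(-⅛)*(-8) = -132 + ⅑ = -1187/9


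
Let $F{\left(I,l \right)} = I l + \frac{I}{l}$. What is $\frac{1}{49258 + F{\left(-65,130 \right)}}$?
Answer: $\frac{2}{81615} \approx 2.4505 \cdot 10^{-5}$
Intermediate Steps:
$\frac{1}{49258 + F{\left(-65,130 \right)}} = \frac{1}{49258 - \left(8450 + \frac{65}{130}\right)} = \frac{1}{49258 - \frac{16901}{2}} = \frac{1}{\frac{81615}{2}} = \frac{2}{81615}$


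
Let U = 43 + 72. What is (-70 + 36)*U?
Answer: -3910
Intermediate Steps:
U = 115
(-70 + 36)*U = (-70 + 36)*115 = -34*115 = -3910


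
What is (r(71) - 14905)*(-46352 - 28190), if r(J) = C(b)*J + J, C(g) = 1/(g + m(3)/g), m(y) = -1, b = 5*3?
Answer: 123804981521/112 ≈ 1.1054e+9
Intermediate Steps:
b = 15
C(g) = 1/(g - 1/g)
r(J) = 239*J/224 (r(J) = (15/(-1 + 15²))*J + J = (15/(-1 + 225))*J + J = (15/224)*J + J = (15*(1/224))*J + J = 15*J/224 + J = 239*J/224)
(r(71) - 14905)*(-46352 - 28190) = ((239/224)*71 - 14905)*(-46352 - 28190) = (16969/224 - 14905)*(-74542) = -3321751/224*(-74542) = 123804981521/112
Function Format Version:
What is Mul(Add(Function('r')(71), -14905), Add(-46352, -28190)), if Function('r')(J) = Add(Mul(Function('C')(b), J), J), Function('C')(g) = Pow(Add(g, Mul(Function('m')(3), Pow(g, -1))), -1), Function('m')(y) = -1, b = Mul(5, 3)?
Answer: Rational(123804981521, 112) ≈ 1.1054e+9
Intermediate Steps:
b = 15
Function('C')(g) = Pow(Add(g, Mul(-1, Pow(g, -1))), -1)
Function('r')(J) = Mul(Rational(239, 224), J) (Function('r')(J) = Add(Mul(Mul(15, Pow(Add(-1, Pow(15, 2)), -1)), J), J) = Add(Mul(Mul(15, Pow(Add(-1, 225), -1)), J), J) = Add(Mul(Mul(15, Pow(224, -1)), J), J) = Add(Mul(Mul(15, Rational(1, 224)), J), J) = Add(Mul(Rational(15, 224), J), J) = Mul(Rational(239, 224), J))
Mul(Add(Function('r')(71), -14905), Add(-46352, -28190)) = Mul(Add(Mul(Rational(239, 224), 71), -14905), Add(-46352, -28190)) = Mul(Add(Rational(16969, 224), -14905), -74542) = Mul(Rational(-3321751, 224), -74542) = Rational(123804981521, 112)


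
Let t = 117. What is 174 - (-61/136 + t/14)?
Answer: 158119/952 ≈ 166.09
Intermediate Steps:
174 - (-61/136 + t/14) = 174 - (-61/136 + 117/14) = 174 - 1*7529/952 = 174 - 7529/952 = 158119/952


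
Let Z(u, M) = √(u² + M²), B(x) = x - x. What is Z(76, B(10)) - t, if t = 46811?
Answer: -46735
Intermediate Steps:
B(x) = 0
Z(u, M) = √(M² + u²)
Z(76, B(10)) - t = √(0² + 76²) - 1*46811 = √(0 + 5776) - 46811 = √5776 - 46811 = 76 - 46811 = -46735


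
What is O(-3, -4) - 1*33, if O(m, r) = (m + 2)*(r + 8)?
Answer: -37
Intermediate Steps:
O(m, r) = (2 + m)*(8 + r)
O(-3, -4) - 1*33 = (16 + 2*(-4) + 8*(-3) - 3*(-4)) - 1*33 = (16 - 8 - 24 + 12) - 33 = -4 - 33 = -37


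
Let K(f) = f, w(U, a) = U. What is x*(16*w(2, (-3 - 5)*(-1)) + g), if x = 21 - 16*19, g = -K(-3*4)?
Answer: -12452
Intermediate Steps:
g = 12 (g = -(-3)*4 = -1*(-12) = 12)
x = -283 (x = 21 - 304 = -283)
x*(16*w(2, (-3 - 5)*(-1)) + g) = -283*(16*2 + 12) = -283*(32 + 12) = -283*44 = -12452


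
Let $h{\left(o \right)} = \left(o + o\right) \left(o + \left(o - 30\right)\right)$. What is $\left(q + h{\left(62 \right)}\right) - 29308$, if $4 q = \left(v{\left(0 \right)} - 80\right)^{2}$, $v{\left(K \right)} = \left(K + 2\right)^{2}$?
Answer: $-16208$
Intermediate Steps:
$v{\left(K \right)} = \left(2 + K\right)^{2}$
$h{\left(o \right)} = 2 o \left(-30 + 2 o\right)$ ($h{\left(o \right)} = 2 o \left(o + \left(-30 + o\right)\right) = 2 o \left(-30 + 2 o\right)$)
$q = 1444$ ($q = \frac{\left(\left(2 + 0\right)^{2} - 80\right)^{2}}{4} = \frac{\left(2^{2} - 80\right)^{2}}{4} = \frac{\left(4 - 80\right)^{2}}{4} = \frac{\left(-76\right)^{2}}{4} = \frac{1}{4} \cdot 5776 = 1444$)
$\left(q + h{\left(62 \right)}\right) - 29308 = \left(1444 + 4 \cdot 62 \left(-15 + 62\right)\right) - 29308 = \left(1444 + 4 \cdot 62 \cdot 47\right) - 29308 = \left(1444 + 11656\right) - 29308 = 13100 - 29308 = -16208$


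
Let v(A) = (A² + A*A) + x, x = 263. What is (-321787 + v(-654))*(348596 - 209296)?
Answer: 74373384400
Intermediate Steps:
v(A) = 263 + 2*A² (v(A) = (A² + A*A) + 263 = (A² + A²) + 263 = 2*A² + 263 = 263 + 2*A²)
(-321787 + v(-654))*(348596 - 209296) = (-321787 + (263 + 2*(-654)²))*(348596 - 209296) = (-321787 + (263 + 2*427716))*139300 = (-321787 + (263 + 855432))*139300 = (-321787 + 855695)*139300 = 533908*139300 = 74373384400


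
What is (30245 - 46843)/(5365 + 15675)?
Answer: -8299/10520 ≈ -0.78888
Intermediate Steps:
(30245 - 46843)/(5365 + 15675) = -16598/21040 = -16598*1/21040 = -8299/10520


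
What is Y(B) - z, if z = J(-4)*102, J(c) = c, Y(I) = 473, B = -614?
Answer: 881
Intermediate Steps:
z = -408 (z = -4*102 = -408)
Y(B) - z = 473 - 1*(-408) = 473 + 408 = 881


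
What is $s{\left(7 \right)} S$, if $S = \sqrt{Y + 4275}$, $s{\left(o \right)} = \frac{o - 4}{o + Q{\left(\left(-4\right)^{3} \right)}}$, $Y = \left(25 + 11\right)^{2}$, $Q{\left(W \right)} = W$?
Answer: $- \frac{3 \sqrt{619}}{19} \approx -3.9284$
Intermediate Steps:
$Y = 1296$ ($Y = 36^{2} = 1296$)
$s{\left(o \right)} = \frac{-4 + o}{-64 + o}$ ($s{\left(o \right)} = \frac{o - 4}{o + \left(-4\right)^{3}} = \frac{-4 + o}{o - 64} = \frac{-4 + o}{-64 + o}$)
$S = 3 \sqrt{619}$ ($S = \sqrt{1296 + 4275} = \sqrt{5571} = 3 \sqrt{619} \approx 74.639$)
$s{\left(7 \right)} S = \frac{-4 + 7}{-64 + 7} \cdot 3 \sqrt{619} = \frac{1}{-57} \cdot 3 \cdot 3 \sqrt{619} = \left(- \frac{1}{57}\right) 3 \cdot 3 \sqrt{619} = - \frac{3 \sqrt{619}}{19}$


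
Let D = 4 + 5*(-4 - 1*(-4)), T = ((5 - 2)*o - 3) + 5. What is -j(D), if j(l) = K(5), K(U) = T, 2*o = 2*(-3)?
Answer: 7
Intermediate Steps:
o = -3 (o = (2*(-3))/2 = (½)*(-6) = -3)
T = -7 (T = ((5 - 2)*(-3) - 3) + 5 = (3*(-3) - 3) + 5 = (-9 - 3) + 5 = -12 + 5 = -7)
D = 4 (D = 4 + 5*(-4 + 4) = 4 + 5*0 = 4 + 0 = 4)
K(U) = -7
j(l) = -7
-j(D) = -1*(-7) = 7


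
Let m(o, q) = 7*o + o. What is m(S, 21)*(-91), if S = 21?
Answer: -15288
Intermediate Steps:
m(o, q) = 8*o
m(S, 21)*(-91) = (8*21)*(-91) = 168*(-91) = -15288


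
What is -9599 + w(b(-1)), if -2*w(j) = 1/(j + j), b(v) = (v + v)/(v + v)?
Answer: -38397/4 ≈ -9599.3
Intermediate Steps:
b(v) = 1 (b(v) = (2*v)/((2*v)) = (2*v)*(1/(2*v)) = 1)
w(j) = -1/(4*j) (w(j) = -1/(2*(j + j)) = -1/(2*j)/2 = -1/(4*j))
-9599 + w(b(-1)) = -9599 - 1/4/1 = -9599 - 1/4*1 = -9599 - 1/4 = -38397/4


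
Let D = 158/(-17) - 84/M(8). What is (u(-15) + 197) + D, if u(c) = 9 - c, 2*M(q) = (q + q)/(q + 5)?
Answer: 2557/34 ≈ 75.206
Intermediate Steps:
M(q) = q/(5 + q) (M(q) = ((q + q)/(q + 5))/2 = ((2*q)/(5 + q))/2 = (2*q/(5 + q))/2 = q/(5 + q))
D = -4957/34 (D = 158/(-17) - 84/(8/(5 + 8)) = 158*(-1/17) - 84/(8/13) = -158/17 - 84/(8*(1/13)) = -158/17 - 84/8/13 = -158/17 - 84*13/8 = -158/17 - 273/2 = -4957/34 ≈ -145.79)
(u(-15) + 197) + D = ((9 - 1*(-15)) + 197) - 4957/34 = ((9 + 15) + 197) - 4957/34 = (24 + 197) - 4957/34 = 221 - 4957/34 = 2557/34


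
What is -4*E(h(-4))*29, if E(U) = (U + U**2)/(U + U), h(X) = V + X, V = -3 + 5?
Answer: 58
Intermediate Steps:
V = 2
h(X) = 2 + X
E(U) = (U + U**2)/(2*U) (E(U) = (U + U**2)/((2*U)) = (U + U**2)*(1/(2*U)) = (U + U**2)/(2*U))
-4*E(h(-4))*29 = -4*(1/2 + (2 - 4)/2)*29 = -4*(1/2 + (1/2)*(-2))*29 = -4*(1/2 - 1)*29 = -4*(-1/2)*29 = 2*29 = 58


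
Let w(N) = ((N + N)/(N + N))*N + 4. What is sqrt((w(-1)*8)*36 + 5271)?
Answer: sqrt(6135) ≈ 78.326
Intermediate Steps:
w(N) = 4 + N (w(N) = ((2*N)/((2*N)))*N + 4 = ((2*N)*(1/(2*N)))*N + 4 = 1*N + 4 = N + 4 = 4 + N)
sqrt((w(-1)*8)*36 + 5271) = sqrt(((4 - 1)*8)*36 + 5271) = sqrt((3*8)*36 + 5271) = sqrt(24*36 + 5271) = sqrt(864 + 5271) = sqrt(6135)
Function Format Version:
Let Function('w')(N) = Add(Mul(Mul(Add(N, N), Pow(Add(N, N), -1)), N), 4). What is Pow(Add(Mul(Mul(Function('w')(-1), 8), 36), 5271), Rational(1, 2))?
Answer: Pow(6135, Rational(1, 2)) ≈ 78.326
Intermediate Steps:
Function('w')(N) = Add(4, N) (Function('w')(N) = Add(Mul(Mul(Mul(2, N), Pow(Mul(2, N), -1)), N), 4) = Add(Mul(Mul(Mul(2, N), Mul(Rational(1, 2), Pow(N, -1))), N), 4) = Add(Mul(1, N), 4) = Add(N, 4) = Add(4, N))
Pow(Add(Mul(Mul(Function('w')(-1), 8), 36), 5271), Rational(1, 2)) = Pow(Add(Mul(Mul(Add(4, -1), 8), 36), 5271), Rational(1, 2)) = Pow(Add(Mul(Mul(3, 8), 36), 5271), Rational(1, 2)) = Pow(Add(Mul(24, 36), 5271), Rational(1, 2)) = Pow(Add(864, 5271), Rational(1, 2)) = Pow(6135, Rational(1, 2))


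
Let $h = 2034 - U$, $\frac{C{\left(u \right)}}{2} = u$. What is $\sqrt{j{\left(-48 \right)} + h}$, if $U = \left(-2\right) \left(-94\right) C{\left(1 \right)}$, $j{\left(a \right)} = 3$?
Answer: $\sqrt{1661} \approx 40.755$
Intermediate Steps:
$C{\left(u \right)} = 2 u$
$U = 376$ ($U = \left(-2\right) \left(-94\right) 2 \cdot 1 = 188 \cdot 2 = 376$)
$h = 1658$ ($h = 2034 - 376 = 1658$)
$\sqrt{j{\left(-48 \right)} + h} = \sqrt{3 + 1658} = \sqrt{1661}$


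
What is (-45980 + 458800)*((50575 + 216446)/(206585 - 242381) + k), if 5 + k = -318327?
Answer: -392016599811355/2983 ≈ -1.3142e+11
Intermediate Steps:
k = -318332 (k = -5 - 318327 = -318332)
(-45980 + 458800)*((50575 + 216446)/(206585 - 242381) + k) = (-45980 + 458800)*((50575 + 216446)/(206585 - 242381) - 318332) = 412820*(267021/(-35796) - 318332) = 412820*(267021*(-1/35796) - 318332) = 412820*(-89007/11932 - 318332) = 412820*(-3798426431/11932) = -392016599811355/2983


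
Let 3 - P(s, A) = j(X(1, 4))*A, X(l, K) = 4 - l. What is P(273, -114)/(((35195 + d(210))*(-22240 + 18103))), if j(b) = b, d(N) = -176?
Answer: -115/48291201 ≈ -2.3814e-6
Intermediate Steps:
P(s, A) = 3 - 3*A (P(s, A) = 3 - (4 - 1*1)*A = 3 - (4 - 1)*A = 3 - 3*A)
P(273, -114)/(((35195 + d(210))*(-22240 + 18103))) = (3 - 3*(-114))/(((35195 - 176)*(-22240 + 18103))) = (3 + 342)/((35019*(-4137))) = 345/(-144873603) = 345*(-1/144873603) = -115/48291201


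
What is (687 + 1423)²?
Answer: 4452100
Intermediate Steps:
(687 + 1423)² = 2110² = 4452100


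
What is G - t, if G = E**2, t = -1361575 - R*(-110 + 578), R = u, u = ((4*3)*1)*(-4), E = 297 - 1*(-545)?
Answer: 2048075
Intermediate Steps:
E = 842 (E = 297 + 545 = 842)
u = -48 (u = (12*1)*(-4) = 12*(-4) = -48)
R = -48
t = -1339111 (t = -1361575 - (-48)*(-110 + 578) = -1361575 - (-48)*468 = -1361575 - 1*(-22464) = -1361575 + 22464 = -1339111)
G = 708964 (G = 842**2 = 708964)
G - t = 708964 - 1*(-1339111) = 708964 + 1339111 = 2048075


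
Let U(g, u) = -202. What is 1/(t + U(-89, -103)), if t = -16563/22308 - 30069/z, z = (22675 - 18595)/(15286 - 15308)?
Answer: -1264120/51330483 ≈ -0.024627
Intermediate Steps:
z = -2040/11 (z = 4080/(-22) = 4080*(-1/22) = -2040/11 ≈ -185.45)
t = 204021757/1264120 (t = -16563/22308 - 30069/(-2040/11) = -16563*1/22308 - 30069*(-11/2040) = -5521/7436 + 110253/680 = 204021757/1264120 ≈ 161.39)
1/(t + U(-89, -103)) = 1/(204021757/1264120 - 202) = 1/(-51330483/1264120) = -1264120/51330483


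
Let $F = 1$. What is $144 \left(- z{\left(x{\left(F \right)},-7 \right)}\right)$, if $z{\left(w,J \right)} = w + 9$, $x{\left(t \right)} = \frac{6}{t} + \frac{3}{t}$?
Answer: $-2592$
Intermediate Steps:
$x{\left(t \right)} = \frac{9}{t}$
$z{\left(w,J \right)} = 9 + w$
$144 \left(- z{\left(x{\left(F \right)},-7 \right)}\right) = 144 \left(- (9 + \frac{9}{1})\right) = 144 \left(- (9 + 9 \cdot 1)\right) = 144 \left(- (9 + 9)\right) = 144 \left(\left(-1\right) 18\right) = 144 \left(-18\right) = -2592$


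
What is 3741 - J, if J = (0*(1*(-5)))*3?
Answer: 3741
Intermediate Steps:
J = 0 (J = (0*(-5))*3 = 0*3 = 0)
3741 - J = 3741 - 1*0 = 3741 + 0 = 3741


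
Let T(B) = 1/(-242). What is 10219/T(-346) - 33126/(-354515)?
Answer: -876714852844/354515 ≈ -2.4730e+6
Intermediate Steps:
T(B) = -1/242
10219/T(-346) - 33126/(-354515) = 10219/(-1/242) - 33126/(-354515) = 10219*(-242) - 33126*(-1/354515) = -2472998 + 33126/354515 = -876714852844/354515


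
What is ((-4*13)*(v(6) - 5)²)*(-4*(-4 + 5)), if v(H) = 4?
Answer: 208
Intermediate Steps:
((-4*13)*(v(6) - 5)²)*(-4*(-4 + 5)) = ((-4*13)*(4 - 5)²)*(-4*(-4 + 5)) = (-52*(-1)²)*(-4*1) = -52*1*(-4) = -52*(-4) = 208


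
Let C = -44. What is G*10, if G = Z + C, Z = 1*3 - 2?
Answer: -430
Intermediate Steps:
Z = 1 (Z = 3 - 2 = 1)
G = -43 (G = 1 - 44 = -43)
G*10 = -43*10 = -430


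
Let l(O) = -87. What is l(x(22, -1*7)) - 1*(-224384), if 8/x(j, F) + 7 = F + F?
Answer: 224297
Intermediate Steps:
x(j, F) = 8/(-7 + 2*F) (x(j, F) = 8/(-7 + (F + F)) = 8/(-7 + 2*F))
l(x(22, -1*7)) - 1*(-224384) = -87 - 1*(-224384) = -87 + 224384 = 224297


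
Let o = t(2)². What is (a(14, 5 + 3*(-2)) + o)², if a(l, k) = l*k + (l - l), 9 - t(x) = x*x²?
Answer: 169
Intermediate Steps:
t(x) = 9 - x³ (t(x) = 9 - x*x² = 9 - x³)
a(l, k) = k*l (a(l, k) = k*l + 0 = k*l)
o = 1 (o = (9 - 1*2³)² = (9 - 1*8)² = (9 - 8)² = 1² = 1)
(a(14, 5 + 3*(-2)) + o)² = ((5 + 3*(-2))*14 + 1)² = ((5 - 6)*14 + 1)² = (-1*14 + 1)² = (-14 + 1)² = (-13)² = 169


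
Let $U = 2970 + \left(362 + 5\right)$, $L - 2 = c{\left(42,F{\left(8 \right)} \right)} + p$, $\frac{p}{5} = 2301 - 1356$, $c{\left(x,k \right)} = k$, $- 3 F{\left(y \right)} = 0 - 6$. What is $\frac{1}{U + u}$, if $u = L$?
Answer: $\frac{1}{8066} \approx 0.00012398$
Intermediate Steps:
$F{\left(y \right)} = 2$ ($F{\left(y \right)} = - \frac{0 - 6}{3} = \left(- \frac{1}{3}\right) \left(-6\right) = 2$)
$p = 4725$ ($p = 5 \left(2301 - 1356\right) = 5 \cdot 945 = 4725$)
$L = 4729$ ($L = 2 + \left(2 + 4725\right) = 2 + 4727 = 4729$)
$u = 4729$
$U = 3337$ ($U = 2970 + 367 = 3337$)
$\frac{1}{U + u} = \frac{1}{3337 + 4729} = \frac{1}{8066}$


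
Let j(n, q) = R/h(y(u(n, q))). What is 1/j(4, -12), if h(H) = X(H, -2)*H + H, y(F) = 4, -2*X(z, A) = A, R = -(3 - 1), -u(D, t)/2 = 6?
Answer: -4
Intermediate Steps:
u(D, t) = -12 (u(D, t) = -2*6 = -12)
R = -2 (R = -1*2 = -2)
X(z, A) = -A/2
h(H) = 2*H (h(H) = (-½*(-2))*H + H = 1*H + H = H + H = 2*H)
j(n, q) = -¼ (j(n, q) = -2/(2*4) = -2/8 = -2*⅛ = -¼)
1/j(4, -12) = 1/(-¼) = -4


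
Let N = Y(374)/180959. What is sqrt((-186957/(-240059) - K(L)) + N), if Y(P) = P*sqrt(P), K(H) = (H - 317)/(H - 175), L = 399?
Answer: sqrt(610622491371808936901545 + 3057763116696276175264*sqrt(374))/1216343424268 ≈ 0.67283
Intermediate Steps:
K(H) = (-317 + H)/(-175 + H)
Y(P) = P**(3/2)
N = 374*sqrt(374)/180959 (N = 374**(3/2)/180959 = (374*sqrt(374))*(1/180959) = 374*sqrt(374)/180959 ≈ 0.039969)
sqrt((-186957/(-240059) - K(L)) + N) = sqrt((-186957/(-240059) - (-317 + 399)/(-175 + 399)) + 374*sqrt(374)/180959) = sqrt((-186957*(-1/240059) - 82/224) + 374*sqrt(374)/180959) = sqrt((186957/240059 - 82/224) + 374*sqrt(374)/180959) = sqrt((186957/240059 - 1*41/112) + 374*sqrt(374)/180959) = sqrt((186957/240059 - 41/112) + 374*sqrt(374)/180959) = sqrt(11096765/26886608 + 374*sqrt(374)/180959)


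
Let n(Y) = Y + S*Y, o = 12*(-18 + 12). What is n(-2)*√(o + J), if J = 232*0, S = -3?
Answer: 24*I*√2 ≈ 33.941*I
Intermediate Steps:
J = 0
o = -72 (o = 12*(-6) = -72)
n(Y) = -2*Y (n(Y) = Y - 3*Y = -2*Y)
n(-2)*√(o + J) = (-2*(-2))*√(-72 + 0) = 4*√(-72) = 4*(6*I*√2) = 24*I*√2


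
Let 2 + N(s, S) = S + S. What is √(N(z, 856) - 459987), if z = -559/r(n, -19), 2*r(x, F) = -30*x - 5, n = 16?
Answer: I*√458277 ≈ 676.96*I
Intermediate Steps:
r(x, F) = -5/2 - 15*x (r(x, F) = (-30*x - 5)/2 = (-5 - 30*x)/2 = -5/2 - 15*x)
z = 1118/485 (z = -559/(-5/2 - 15*16) = -559/(-5/2 - 240) = -559/(-485/2) = -559*(-2/485) = 1118/485 ≈ 2.3052)
N(s, S) = -2 + 2*S (N(s, S) = -2 + (S + S) = -2 + 2*S)
√(N(z, 856) - 459987) = √((-2 + 2*856) - 459987) = √((-2 + 1712) - 459987) = √(1710 - 459987) = √(-458277) = I*√458277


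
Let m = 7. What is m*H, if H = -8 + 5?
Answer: -21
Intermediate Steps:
H = -3
m*H = 7*(-3) = -21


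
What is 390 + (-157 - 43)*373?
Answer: -74210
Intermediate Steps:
390 + (-157 - 43)*373 = 390 - 200*373 = 390 - 74600 = -74210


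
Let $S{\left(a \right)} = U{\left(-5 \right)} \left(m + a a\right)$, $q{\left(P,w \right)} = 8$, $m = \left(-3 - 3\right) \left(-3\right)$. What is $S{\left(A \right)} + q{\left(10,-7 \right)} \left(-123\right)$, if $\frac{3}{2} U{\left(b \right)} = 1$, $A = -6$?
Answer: $-948$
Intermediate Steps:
$m = 18$ ($m = \left(-6\right) \left(-3\right) = 18$)
$U{\left(b \right)} = \frac{2}{3}$ ($U{\left(b \right)} = \frac{2}{3} \cdot 1 = \frac{2}{3}$)
$S{\left(a \right)} = 12 + \frac{2 a^{2}}{3}$ ($S{\left(a \right)} = \frac{2 \left(18 + a a\right)}{3} = \frac{2 \left(18 + a^{2}\right)}{3} = 12 + \frac{2 a^{2}}{3}$)
$S{\left(A \right)} + q{\left(10,-7 \right)} \left(-123\right) = \left(12 + \frac{2 \left(-6\right)^{2}}{3}\right) + 8 \left(-123\right) = \left(12 + \frac{2}{3} \cdot 36\right) - 984 = \left(12 + 24\right) - 984 = 36 - 984 = -948$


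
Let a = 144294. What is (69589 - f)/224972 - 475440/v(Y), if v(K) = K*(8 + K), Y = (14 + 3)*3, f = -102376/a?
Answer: -2567261827179007/16279748048652 ≈ -157.70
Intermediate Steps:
f = -51188/72147 (f = -102376/144294 = -102376*1/144294 = -51188/72147 ≈ -0.70950)
Y = 51 (Y = 17*3 = 51)
(69589 - f)/224972 - 475440/v(Y) = (69589 - 1*(-51188/72147))/224972 - 475440*1/(51*(8 + 51)) = (69589 + 51188/72147)*(1/224972) - 475440/(51*59) = (5020688771/72147)*(1/224972) - 475440/3009 = 5020688771/16231054884 - 475440*1/3009 = 5020688771/16231054884 - 158480/1003 = -2567261827179007/16279748048652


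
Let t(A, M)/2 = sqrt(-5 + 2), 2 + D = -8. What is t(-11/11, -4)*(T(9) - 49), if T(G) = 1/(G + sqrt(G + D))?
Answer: I*sqrt(3)*(-4009 - I)/41 ≈ 0.042245 - 169.36*I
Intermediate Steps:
D = -10 (D = -2 - 8 = -10)
t(A, M) = 2*I*sqrt(3) (t(A, M) = 2*sqrt(-5 + 2) = 2*sqrt(-3) = 2*(I*sqrt(3)) = 2*I*sqrt(3))
T(G) = 1/(G + sqrt(-10 + G)) (T(G) = 1/(G + sqrt(G - 10)) = 1/(G + sqrt(-10 + G)))
t(-11/11, -4)*(T(9) - 49) = (2*I*sqrt(3))*(1/(9 + sqrt(-10 + 9)) - 49) = (2*I*sqrt(3))*(1/(9 + sqrt(-1)) - 49) = (2*I*sqrt(3))*(1/(9 + I) - 49) = (2*I*sqrt(3))*((9 - I)/82 - 49) = (2*I*sqrt(3))*(-49 + (9 - I)/82) = 2*I*sqrt(3)*(-49 + (9 - I)/82)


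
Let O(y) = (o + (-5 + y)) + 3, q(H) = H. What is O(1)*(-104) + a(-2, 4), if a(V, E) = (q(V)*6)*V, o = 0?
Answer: 128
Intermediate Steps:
a(V, E) = 6*V² (a(V, E) = (V*6)*V = (6*V)*V = 6*V²)
O(y) = -2 + y (O(y) = (0 + (-5 + y)) + 3 = (-5 + y) + 3 = -2 + y)
O(1)*(-104) + a(-2, 4) = (-2 + 1)*(-104) + 6*(-2)² = -1*(-104) + 6*4 = 104 + 24 = 128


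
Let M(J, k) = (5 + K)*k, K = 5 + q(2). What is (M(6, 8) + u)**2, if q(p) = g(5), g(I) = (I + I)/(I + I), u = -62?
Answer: 676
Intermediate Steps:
g(I) = 1 (g(I) = (2*I)/((2*I)) = (2*I)*(1/(2*I)) = 1)
q(p) = 1
K = 6 (K = 5 + 1 = 6)
M(J, k) = 11*k (M(J, k) = (5 + 6)*k = 11*k)
(M(6, 8) + u)**2 = (11*8 - 62)**2 = (88 - 62)**2 = 26**2 = 676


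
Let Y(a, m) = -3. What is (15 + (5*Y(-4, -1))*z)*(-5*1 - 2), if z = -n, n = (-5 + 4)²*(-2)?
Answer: 105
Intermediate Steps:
n = -2 (n = (-1)²*(-2) = 1*(-2) = -2)
z = 2 (z = -1*(-2) = 2)
(15 + (5*Y(-4, -1))*z)*(-5*1 - 2) = (15 + (5*(-3))*2)*(-5*1 - 2) = (15 - 15*2)*(-5 - 2) = (15 - 30)*(-7) = -15*(-7) = 105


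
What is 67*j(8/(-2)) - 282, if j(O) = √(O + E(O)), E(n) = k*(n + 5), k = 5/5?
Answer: -282 + 67*I*√3 ≈ -282.0 + 116.05*I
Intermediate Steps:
k = 1 (k = 5*(⅕) = 1)
E(n) = 5 + n (E(n) = 1*(n + 5) = 1*(5 + n) = 5 + n)
j(O) = √(5 + 2*O) (j(O) = √(O + (5 + O)) = √(5 + 2*O))
67*j(8/(-2)) - 282 = 67*√(5 + 2*(8/(-2))) - 282 = 67*√(5 + 2*(8*(-½))) - 282 = 67*√(5 + 2*(-4)) - 282 = 67*√(5 - 8) - 282 = 67*√(-3) - 282 = 67*(I*√3) - 282 = 67*I*√3 - 282 = -282 + 67*I*√3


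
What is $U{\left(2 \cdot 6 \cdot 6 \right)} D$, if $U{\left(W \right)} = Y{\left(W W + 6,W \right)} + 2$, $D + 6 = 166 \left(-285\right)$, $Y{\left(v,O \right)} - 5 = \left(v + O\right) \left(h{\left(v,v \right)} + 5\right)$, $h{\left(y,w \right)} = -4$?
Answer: $-249308004$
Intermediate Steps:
$Y{\left(v,O \right)} = 5 + O + v$ ($Y{\left(v,O \right)} = 5 + \left(v + O\right) \left(-4 + 5\right) = 5 + \left(O + v\right) 1 = 5 + \left(O + v\right) = 5 + O + v$)
$D = -47316$ ($D = -6 + 166 \left(-285\right) = -6 - 47310 = -47316$)
$U{\left(W \right)} = 13 + W + W^{2}$ ($U{\left(W \right)} = \left(5 + W + \left(W W + 6\right)\right) + 2 = \left(5 + W + \left(W^{2} + 6\right)\right) + 2 = \left(5 + W + \left(6 + W^{2}\right)\right) + 2 = \left(11 + W + W^{2}\right) + 2 = 13 + W + W^{2}$)
$U{\left(2 \cdot 6 \cdot 6 \right)} D = \left(13 + 2 \cdot 6 \cdot 6 + \left(2 \cdot 6 \cdot 6\right)^{2}\right) \left(-47316\right) = \left(13 + 12 \cdot 6 + \left(12 \cdot 6\right)^{2}\right) \left(-47316\right) = \left(13 + 72 + 72^{2}\right) \left(-47316\right) = \left(13 + 72 + 5184\right) \left(-47316\right) = 5269 \left(-47316\right) = -249308004$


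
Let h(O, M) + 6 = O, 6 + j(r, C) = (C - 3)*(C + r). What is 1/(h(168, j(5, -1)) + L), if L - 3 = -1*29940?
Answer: -1/29775 ≈ -3.3585e-5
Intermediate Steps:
j(r, C) = -6 + (-3 + C)*(C + r) (j(r, C) = -6 + (C - 3)*(C + r) = -6 + (-3 + C)*(C + r))
L = -29937 (L = 3 - 1*29940 = 3 - 29940 = -29937)
h(O, M) = -6 + O
1/(h(168, j(5, -1)) + L) = 1/((-6 + 168) - 29937) = 1/(162 - 29937) = 1/(-29775) = -1/29775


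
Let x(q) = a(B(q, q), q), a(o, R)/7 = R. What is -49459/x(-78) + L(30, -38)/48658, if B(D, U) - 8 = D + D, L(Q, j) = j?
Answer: 1203277637/13283634 ≈ 90.583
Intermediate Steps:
B(D, U) = 8 + 2*D (B(D, U) = 8 + (D + D) = 8 + 2*D)
a(o, R) = 7*R
x(q) = 7*q
-49459/x(-78) + L(30, -38)/48658 = -49459/(7*(-78)) - 38/48658 = -49459/(-546) - 38*1/48658 = -49459*(-1/546) - 19/24329 = 49459/546 - 19/24329 = 1203277637/13283634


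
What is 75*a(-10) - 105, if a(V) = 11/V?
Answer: -375/2 ≈ -187.50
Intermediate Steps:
75*a(-10) - 105 = 75*(11/(-10)) - 105 = 75*(11*(-⅒)) - 105 = 75*(-11/10) - 105 = -165/2 - 105 = -375/2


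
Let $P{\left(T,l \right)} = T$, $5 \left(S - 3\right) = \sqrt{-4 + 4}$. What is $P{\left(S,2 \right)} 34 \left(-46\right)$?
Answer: $-4692$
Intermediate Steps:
$S = 3$ ($S = 3 + \frac{\sqrt{-4 + 4}}{5} = 3 + \frac{\sqrt{0}}{5} = 3 + \frac{1}{5} \cdot 0 = 3 + 0 = 3$)
$P{\left(S,2 \right)} 34 \left(-46\right) = 3 \cdot 34 \left(-46\right) = 102 \left(-46\right) = -4692$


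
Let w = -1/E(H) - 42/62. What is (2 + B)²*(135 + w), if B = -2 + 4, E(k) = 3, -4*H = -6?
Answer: 199376/93 ≈ 2143.8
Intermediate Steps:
H = 3/2 (H = -¼*(-6) = 3/2 ≈ 1.5000)
B = 2
w = -94/93 (w = -1/3 - 42/62 = -1*⅓ - 42*1/62 = -⅓ - 21/31 = -94/93 ≈ -1.0108)
(2 + B)²*(135 + w) = (2 + 2)²*(135 - 94/93) = 4²*(12461/93) = 16*(12461/93) = 199376/93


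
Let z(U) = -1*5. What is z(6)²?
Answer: 25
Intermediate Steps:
z(U) = -5
z(6)² = (-5)² = 25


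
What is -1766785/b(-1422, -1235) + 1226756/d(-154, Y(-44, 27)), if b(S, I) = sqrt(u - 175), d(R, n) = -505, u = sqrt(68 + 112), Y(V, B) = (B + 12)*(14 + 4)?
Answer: -1226756/505 + 1766785*I/sqrt(175 - 6*sqrt(5)) ≈ -2429.2 + 1.3899e+5*I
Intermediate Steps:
Y(V, B) = 216 + 18*B (Y(V, B) = (12 + B)*18 = 216 + 18*B)
u = 6*sqrt(5) (u = sqrt(180) = 6*sqrt(5) ≈ 13.416)
b(S, I) = sqrt(-175 + 6*sqrt(5)) (b(S, I) = sqrt(6*sqrt(5) - 175) = sqrt(-175 + 6*sqrt(5)))
-1766785/b(-1422, -1235) + 1226756/d(-154, Y(-44, 27)) = -1766785/sqrt(-175 + 6*sqrt(5)) + 1226756/(-505) = -1766785/sqrt(-175 + 6*sqrt(5)) + 1226756*(-1/505) = -1766785/sqrt(-175 + 6*sqrt(5)) - 1226756/505 = -1226756/505 - 1766785/sqrt(-175 + 6*sqrt(5))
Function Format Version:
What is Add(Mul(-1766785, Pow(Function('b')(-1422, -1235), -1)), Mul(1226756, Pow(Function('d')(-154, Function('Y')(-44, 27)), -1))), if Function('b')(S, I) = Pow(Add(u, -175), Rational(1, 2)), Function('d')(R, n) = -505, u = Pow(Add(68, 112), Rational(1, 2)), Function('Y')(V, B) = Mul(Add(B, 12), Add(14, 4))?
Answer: Add(Rational(-1226756, 505), Mul(1766785, I, Pow(Add(175, Mul(-6, Pow(5, Rational(1, 2)))), Rational(-1, 2)))) ≈ Add(-2429.2, Mul(1.3899e+5, I))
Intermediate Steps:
Function('Y')(V, B) = Add(216, Mul(18, B)) (Function('Y')(V, B) = Mul(Add(12, B), 18) = Add(216, Mul(18, B)))
u = Mul(6, Pow(5, Rational(1, 2))) (u = Pow(180, Rational(1, 2)) = Mul(6, Pow(5, Rational(1, 2))) ≈ 13.416)
Function('b')(S, I) = Pow(Add(-175, Mul(6, Pow(5, Rational(1, 2)))), Rational(1, 2)) (Function('b')(S, I) = Pow(Add(Mul(6, Pow(5, Rational(1, 2))), -175), Rational(1, 2)) = Pow(Add(-175, Mul(6, Pow(5, Rational(1, 2)))), Rational(1, 2)))
Add(Mul(-1766785, Pow(Function('b')(-1422, -1235), -1)), Mul(1226756, Pow(Function('d')(-154, Function('Y')(-44, 27)), -1))) = Add(Mul(-1766785, Pow(Pow(Add(-175, Mul(6, Pow(5, Rational(1, 2)))), Rational(1, 2)), -1)), Mul(1226756, Pow(-505, -1))) = Add(Mul(-1766785, Pow(Add(-175, Mul(6, Pow(5, Rational(1, 2)))), Rational(-1, 2))), Mul(1226756, Rational(-1, 505))) = Add(Mul(-1766785, Pow(Add(-175, Mul(6, Pow(5, Rational(1, 2)))), Rational(-1, 2))), Rational(-1226756, 505)) = Add(Rational(-1226756, 505), Mul(-1766785, Pow(Add(-175, Mul(6, Pow(5, Rational(1, 2)))), Rational(-1, 2))))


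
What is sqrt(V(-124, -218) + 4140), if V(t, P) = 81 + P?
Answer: sqrt(4003) ≈ 63.269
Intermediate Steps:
sqrt(V(-124, -218) + 4140) = sqrt((81 - 218) + 4140) = sqrt(-137 + 4140) = sqrt(4003)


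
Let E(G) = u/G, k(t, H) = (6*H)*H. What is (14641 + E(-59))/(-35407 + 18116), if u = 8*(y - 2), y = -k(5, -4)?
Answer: -864603/1020169 ≈ -0.84751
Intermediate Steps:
k(t, H) = 6*H²
y = -96 (y = -6*(-4)² = -6*16 = -1*96 = -96)
u = -784 (u = 8*(-96 - 2) = 8*(-98) = -784)
E(G) = -784/G
(14641 + E(-59))/(-35407 + 18116) = (14641 - 784/(-59))/(-35407 + 18116) = (14641 - 784*(-1/59))/(-17291) = (14641 + 784/59)*(-1/17291) = (864603/59)*(-1/17291) = -864603/1020169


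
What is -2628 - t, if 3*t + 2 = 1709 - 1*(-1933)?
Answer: -11524/3 ≈ -3841.3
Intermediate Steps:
t = 3640/3 (t = -⅔ + (1709 - 1*(-1933))/3 = -⅔ + (1709 + 1933)/3 = -⅔ + (⅓)*3642 = -⅔ + 1214 = 3640/3 ≈ 1213.3)
-2628 - t = -2628 - 1*3640/3 = -2628 - 3640/3 = -11524/3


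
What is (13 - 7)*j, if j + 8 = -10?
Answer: -108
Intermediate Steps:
j = -18 (j = -8 - 10 = -18)
(13 - 7)*j = (13 - 7)*(-18) = 6*(-18) = -108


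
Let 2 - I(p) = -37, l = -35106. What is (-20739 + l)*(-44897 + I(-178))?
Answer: 2505095010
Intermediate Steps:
I(p) = 39 (I(p) = 2 - 1*(-37) = 2 + 37 = 39)
(-20739 + l)*(-44897 + I(-178)) = (-20739 - 35106)*(-44897 + 39) = -55845*(-44858) = 2505095010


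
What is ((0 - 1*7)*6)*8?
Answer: -336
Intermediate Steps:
((0 - 1*7)*6)*8 = ((0 - 7)*6)*8 = -7*6*8 = -42*8 = -336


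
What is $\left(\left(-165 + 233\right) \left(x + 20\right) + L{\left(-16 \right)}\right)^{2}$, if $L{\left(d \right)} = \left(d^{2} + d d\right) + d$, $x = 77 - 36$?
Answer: $21566736$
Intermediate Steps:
$x = 41$
$L{\left(d \right)} = d + 2 d^{2}$ ($L{\left(d \right)} = \left(d^{2} + d^{2}\right) + d = 2 d^{2} + d = d + 2 d^{2}$)
$\left(\left(-165 + 233\right) \left(x + 20\right) + L{\left(-16 \right)}\right)^{2} = \left(\left(-165 + 233\right) \left(41 + 20\right) - 16 \left(1 + 2 \left(-16\right)\right)\right)^{2} = \left(68 \cdot 61 - 16 \left(1 - 32\right)\right)^{2} = \left(4148 - -496\right)^{2} = \left(4148 + 496\right)^{2} = 4644^{2} = 21566736$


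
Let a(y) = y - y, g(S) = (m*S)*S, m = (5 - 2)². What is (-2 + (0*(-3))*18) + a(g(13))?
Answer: -2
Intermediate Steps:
m = 9 (m = 3² = 9)
g(S) = 9*S² (g(S) = (9*S)*S = 9*S²)
a(y) = 0
(-2 + (0*(-3))*18) + a(g(13)) = (-2 + (0*(-3))*18) + 0 = (-2 + 0*18) + 0 = (-2 + 0) + 0 = -2 + 0 = -2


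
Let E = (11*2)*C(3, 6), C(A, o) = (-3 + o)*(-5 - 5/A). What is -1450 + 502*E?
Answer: -222330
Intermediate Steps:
C(A, o) = (-5 - 5/A)*(-3 + o)
E = -440 (E = (11*2)*(5*(3 - 1*6 - 1*3*(-3 + 6))/3) = 22*(5*(1/3)*(3 - 6 - 1*3*3)) = 22*(5*(1/3)*(3 - 6 - 9)) = 22*(5*(1/3)*(-12)) = 22*(-20) = -440)
-1450 + 502*E = -1450 + 502*(-440) = -1450 - 220880 = -222330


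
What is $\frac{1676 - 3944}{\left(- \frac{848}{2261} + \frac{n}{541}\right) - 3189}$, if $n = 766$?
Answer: $\frac{924739956}{1299838277} \approx 0.71143$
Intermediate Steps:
$\frac{1676 - 3944}{\left(- \frac{848}{2261} + \frac{n}{541}\right) - 3189} = \frac{1676 - 3944}{\left(- \frac{848}{2261} + \frac{766}{541}\right) - 3189} = - \frac{2268}{\left(\left(-848\right) \frac{1}{2261} + 766 \cdot \frac{1}{541}\right) - 3189} = - \frac{2268}{\left(- \frac{848}{2261} + \frac{766}{541}\right) - 3189} = - \frac{2268}{\frac{1273158}{1223201} - 3189} = - \frac{2268}{- \frac{3899514831}{1223201}} = \left(-2268\right) \left(- \frac{1223201}{3899514831}\right) = \frac{924739956}{1299838277}$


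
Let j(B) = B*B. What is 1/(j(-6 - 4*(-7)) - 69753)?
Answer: -1/69269 ≈ -1.4436e-5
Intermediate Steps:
j(B) = B²
1/(j(-6 - 4*(-7)) - 69753) = 1/((-6 - 4*(-7))² - 69753) = 1/((-6 + 28)² - 69753) = 1/(22² - 69753) = 1/(484 - 69753) = 1/(-69269) = -1/69269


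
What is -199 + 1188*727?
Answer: 863477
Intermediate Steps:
-199 + 1188*727 = -199 + 863676 = 863477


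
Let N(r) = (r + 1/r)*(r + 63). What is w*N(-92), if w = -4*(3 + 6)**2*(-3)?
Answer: 59652855/23 ≈ 2.5936e+6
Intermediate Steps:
N(r) = (63 + r)*(r + 1/r) (N(r) = (r + 1/r)*(63 + r) = (63 + r)*(r + 1/r))
w = 972 (w = -4*9**2*(-3) = -4*81*(-3) = -324*(-3) = 972)
w*N(-92) = 972*(1 + (-92)**2 + 63*(-92) + 63/(-92)) = 972*(1 + 8464 - 5796 + 63*(-1/92)) = 972*(1 + 8464 - 5796 - 63/92) = 972*(245485/92) = 59652855/23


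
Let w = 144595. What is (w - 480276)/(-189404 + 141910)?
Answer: 335681/47494 ≈ 7.0679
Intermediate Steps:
(w - 480276)/(-189404 + 141910) = (144595 - 480276)/(-189404 + 141910) = -335681/(-47494) = -335681*(-1/47494) = 335681/47494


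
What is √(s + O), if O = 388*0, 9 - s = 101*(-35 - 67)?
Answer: √10311 ≈ 101.54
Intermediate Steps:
s = 10311 (s = 9 - 101*(-35 - 67) = 9 - 101*(-102) = 9 - 1*(-10302) = 9 + 10302 = 10311)
O = 0
√(s + O) = √(10311 + 0) = √10311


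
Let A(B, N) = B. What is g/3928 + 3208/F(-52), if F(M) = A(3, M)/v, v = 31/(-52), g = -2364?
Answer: -24437533/38298 ≈ -638.09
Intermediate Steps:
v = -31/52 (v = 31*(-1/52) = -31/52 ≈ -0.59615)
F(M) = -156/31 (F(M) = 3/(-31/52) = 3*(-52/31) = -156/31)
g/3928 + 3208/F(-52) = -2364/3928 + 3208/(-156/31) = -2364*1/3928 + 3208*(-31/156) = -591/982 - 24862/39 = -24437533/38298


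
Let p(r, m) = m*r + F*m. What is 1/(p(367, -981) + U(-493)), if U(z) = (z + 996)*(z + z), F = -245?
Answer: -1/615640 ≈ -1.6243e-6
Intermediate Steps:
U(z) = 2*z*(996 + z) (U(z) = (996 + z)*(2*z) = 2*z*(996 + z))
p(r, m) = -245*m + m*r (p(r, m) = m*r - 245*m = -245*m + m*r)
1/(p(367, -981) + U(-493)) = 1/(-981*(-245 + 367) + 2*(-493)*(996 - 493)) = 1/(-981*122 + 2*(-493)*503) = 1/(-119682 - 495958) = 1/(-615640) = -1/615640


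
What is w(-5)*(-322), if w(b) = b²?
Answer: -8050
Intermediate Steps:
w(-5)*(-322) = (-5)²*(-322) = 25*(-322) = -8050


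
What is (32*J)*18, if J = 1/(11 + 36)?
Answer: 576/47 ≈ 12.255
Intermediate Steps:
J = 1/47 ≈ 0.021277
(32*J)*18 = (32*(1/47))*18 = (32/47)*18 = 576/47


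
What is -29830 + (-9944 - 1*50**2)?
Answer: -42274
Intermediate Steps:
-29830 + (-9944 - 1*50**2) = -29830 + (-9944 - 1*2500) = -29830 + (-9944 - 2500) = -29830 - 12444 = -42274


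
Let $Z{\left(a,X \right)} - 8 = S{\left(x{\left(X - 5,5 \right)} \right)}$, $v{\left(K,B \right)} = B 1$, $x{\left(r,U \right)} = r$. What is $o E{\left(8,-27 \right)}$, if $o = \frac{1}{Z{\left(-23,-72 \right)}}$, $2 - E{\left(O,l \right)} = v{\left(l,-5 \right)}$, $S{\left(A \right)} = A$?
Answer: $- \frac{7}{69} \approx -0.10145$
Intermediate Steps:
$v{\left(K,B \right)} = B$
$E{\left(O,l \right)} = 7$ ($E{\left(O,l \right)} = 2 - -5 = 2 + 5 = 7$)
$Z{\left(a,X \right)} = 3 + X$ ($Z{\left(a,X \right)} = 8 + \left(X - 5\right) = 8 + \left(-5 + X\right) = 3 + X$)
$o = - \frac{1}{69}$ ($o = \frac{1}{3 - 72} = \frac{1}{-69} = - \frac{1}{69} \approx -0.014493$)
$o E{\left(8,-27 \right)} = \left(- \frac{1}{69}\right) 7 = - \frac{7}{69}$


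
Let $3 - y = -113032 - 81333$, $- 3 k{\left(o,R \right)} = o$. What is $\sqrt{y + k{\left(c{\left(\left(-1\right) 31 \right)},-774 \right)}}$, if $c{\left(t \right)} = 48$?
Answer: $4 \sqrt{12147} \approx 440.85$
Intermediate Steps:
$k{\left(o,R \right)} = - \frac{o}{3}$
$y = 194368$ ($y = 3 - \left(-113032 - 81333\right) = 3 - -194365 = 3 + 194365 = 194368$)
$\sqrt{y + k{\left(c{\left(\left(-1\right) 31 \right)},-774 \right)}} = \sqrt{194368 - 16} = \sqrt{194352} = 4 \sqrt{12147}$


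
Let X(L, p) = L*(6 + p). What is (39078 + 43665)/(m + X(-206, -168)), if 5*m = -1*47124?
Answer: 137905/39912 ≈ 3.4552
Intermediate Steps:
m = -47124/5 (m = (-1*47124)/5 = (⅕)*(-47124) = -47124/5 ≈ -9424.8)
(39078 + 43665)/(m + X(-206, -168)) = (39078 + 43665)/(-47124/5 - 206*(6 - 168)) = 82743/(-47124/5 - 206*(-162)) = 82743/(-47124/5 + 33372) = 82743/(119736/5) = 82743*(5/119736) = 137905/39912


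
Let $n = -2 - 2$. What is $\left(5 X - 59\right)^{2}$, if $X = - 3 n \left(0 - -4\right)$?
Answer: $32761$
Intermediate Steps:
$n = -4$
$X = 48$ ($X = \left(-3\right) \left(-4\right) \left(0 - -4\right) = 12 \left(0 + 4\right) = 12 \cdot 4 = 48$)
$\left(5 X - 59\right)^{2} = \left(5 \cdot 48 - 59\right)^{2} = \left(240 - 59\right)^{2} = 181^{2} = 32761$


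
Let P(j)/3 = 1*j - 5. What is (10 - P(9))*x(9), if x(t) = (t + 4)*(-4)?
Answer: 104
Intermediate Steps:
x(t) = -16 - 4*t (x(t) = (4 + t)*(-4) = -16 - 4*t)
P(j) = -15 + 3*j (P(j) = 3*(1*j - 5) = 3*(j - 5) = 3*(-5 + j) = -15 + 3*j)
(10 - P(9))*x(9) = (10 - (-15 + 3*9))*(-16 - 4*9) = (10 - (-15 + 27))*(-16 - 36) = (10 - 1*12)*(-52) = (10 - 12)*(-52) = -2*(-52) = 104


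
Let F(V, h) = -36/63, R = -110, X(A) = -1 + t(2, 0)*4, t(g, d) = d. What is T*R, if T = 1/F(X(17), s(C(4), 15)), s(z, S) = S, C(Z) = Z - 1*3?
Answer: 385/2 ≈ 192.50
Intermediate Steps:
X(A) = -1 (X(A) = -1 + 0*4 = -1 + 0 = -1)
C(Z) = -3 + Z (C(Z) = Z - 3 = -3 + Z)
F(V, h) = -4/7 (F(V, h) = -36*1/63 = -4/7)
T = -7/4 (T = 1/(-4/7) = -7/4 ≈ -1.7500)
T*R = -7/4*(-110) = 385/2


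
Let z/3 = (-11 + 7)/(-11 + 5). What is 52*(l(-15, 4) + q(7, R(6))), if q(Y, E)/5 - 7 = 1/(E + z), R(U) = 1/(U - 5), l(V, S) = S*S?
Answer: 8216/3 ≈ 2738.7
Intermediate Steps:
l(V, S) = S²
R(U) = 1/(-5 + U)
z = 2 (z = 3*((-11 + 7)/(-11 + 5)) = 3*(-4/(-6)) = 3*(-4*(-⅙)) = 3*(⅔) = 2)
q(Y, E) = 35 + 5/(2 + E) (q(Y, E) = 35 + 5/(E + 2) = 35 + 5/(2 + E))
52*(l(-15, 4) + q(7, R(6))) = 52*(4² + 5*(15 + 7/(-5 + 6))/(2 + 1/(-5 + 6))) = 52*(16 + 5*(15 + 7/1)/(2 + 1/1)) = 52*(16 + 5*(15 + 7*1)/(2 + 1)) = 52*(16 + 5*(15 + 7)/3) = 52*(16 + 5*(⅓)*22) = 52*(16 + 110/3) = 52*(158/3) = 8216/3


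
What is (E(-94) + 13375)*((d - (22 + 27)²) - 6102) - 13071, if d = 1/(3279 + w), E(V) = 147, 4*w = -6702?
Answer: -368774945815/3207 ≈ -1.1499e+8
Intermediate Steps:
w = -3351/2 (w = (¼)*(-6702) = -3351/2 ≈ -1675.5)
d = 2/3207 (d = 1/(3279 - 3351/2) = 1/(3207/2) = 2/3207 ≈ 0.00062364)
(E(-94) + 13375)*((d - (22 + 27)²) - 6102) - 13071 = (147 + 13375)*((2/3207 - (22 + 27)²) - 6102) - 13071 = 13522*((2/3207 - 1*49²) - 6102) - 13071 = 13522*((2/3207 - 1*2401) - 6102) - 13071 = 13522*((2/3207 - 2401) - 6102) - 13071 = 13522*(-7700005/3207 - 6102) - 13071 = 13522*(-27269119/3207) - 13071 = -368733027118/3207 - 13071 = -368774945815/3207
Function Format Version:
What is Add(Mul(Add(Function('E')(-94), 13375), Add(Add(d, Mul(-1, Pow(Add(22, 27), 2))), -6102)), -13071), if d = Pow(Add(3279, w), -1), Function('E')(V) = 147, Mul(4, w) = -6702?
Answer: Rational(-368774945815, 3207) ≈ -1.1499e+8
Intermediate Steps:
w = Rational(-3351, 2) (w = Mul(Rational(1, 4), -6702) = Rational(-3351, 2) ≈ -1675.5)
d = Rational(2, 3207) (d = Pow(Add(3279, Rational(-3351, 2)), -1) = Pow(Rational(3207, 2), -1) = Rational(2, 3207) ≈ 0.00062364)
Add(Mul(Add(Function('E')(-94), 13375), Add(Add(d, Mul(-1, Pow(Add(22, 27), 2))), -6102)), -13071) = Add(Mul(Add(147, 13375), Add(Add(Rational(2, 3207), Mul(-1, Pow(Add(22, 27), 2))), -6102)), -13071) = Add(Mul(13522, Add(Add(Rational(2, 3207), Mul(-1, Pow(49, 2))), -6102)), -13071) = Add(Mul(13522, Add(Add(Rational(2, 3207), Mul(-1, 2401)), -6102)), -13071) = Add(Mul(13522, Add(Add(Rational(2, 3207), -2401), -6102)), -13071) = Add(Mul(13522, Add(Rational(-7700005, 3207), -6102)), -13071) = Add(Mul(13522, Rational(-27269119, 3207)), -13071) = Add(Rational(-368733027118, 3207), -13071) = Rational(-368774945815, 3207)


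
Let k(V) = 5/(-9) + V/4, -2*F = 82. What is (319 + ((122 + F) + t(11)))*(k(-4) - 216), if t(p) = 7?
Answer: -796906/9 ≈ -88545.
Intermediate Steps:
F = -41 (F = -½*82 = -41)
k(V) = -5/9 + V/4 (k(V) = 5*(-⅑) + V*(¼) = -5/9 + V/4)
(319 + ((122 + F) + t(11)))*(k(-4) - 216) = (319 + ((122 - 41) + 7))*((-5/9 + (¼)*(-4)) - 216) = (319 + (81 + 7))*((-5/9 - 1) - 216) = (319 + 88)*(-14/9 - 216) = 407*(-1958/9) = -796906/9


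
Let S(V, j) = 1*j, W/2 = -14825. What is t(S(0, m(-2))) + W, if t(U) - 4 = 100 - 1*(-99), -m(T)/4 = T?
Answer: -29447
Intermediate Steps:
W = -29650 (W = 2*(-14825) = -29650)
m(T) = -4*T
S(V, j) = j
t(U) = 203 (t(U) = 4 + (100 - 1*(-99)) = 4 + (100 + 99) = 4 + 199 = 203)
t(S(0, m(-2))) + W = 203 - 29650 = -29447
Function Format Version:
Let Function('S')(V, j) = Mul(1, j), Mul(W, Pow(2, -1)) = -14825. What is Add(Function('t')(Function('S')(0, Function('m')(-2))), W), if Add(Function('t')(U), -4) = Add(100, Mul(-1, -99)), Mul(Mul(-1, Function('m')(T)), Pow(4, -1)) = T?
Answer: -29447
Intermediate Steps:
W = -29650 (W = Mul(2, -14825) = -29650)
Function('m')(T) = Mul(-4, T)
Function('S')(V, j) = j
Function('t')(U) = 203 (Function('t')(U) = Add(4, Add(100, Mul(-1, -99))) = Add(4, Add(100, 99)) = Add(4, 199) = 203)
Add(Function('t')(Function('S')(0, Function('m')(-2))), W) = Add(203, -29650) = -29447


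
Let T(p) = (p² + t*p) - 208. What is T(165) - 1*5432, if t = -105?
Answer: 4260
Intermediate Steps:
T(p) = -208 + p² - 105*p (T(p) = (p² - 105*p) - 208 = -208 + p² - 105*p)
T(165) - 1*5432 = (-208 + 165² - 105*165) - 1*5432 = (-208 + 27225 - 17325) - 5432 = 9692 - 5432 = 4260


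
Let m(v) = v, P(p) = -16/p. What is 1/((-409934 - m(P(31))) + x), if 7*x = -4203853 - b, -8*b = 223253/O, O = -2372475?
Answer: -4118616600/4161795822739043 ≈ -9.8962e-7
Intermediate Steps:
b = 223253/18979800 (b = -223253/(8*(-2372475)) = -223253*(-1)/(8*2372475) = -⅛*(-223253/2372475) = 223253/18979800 ≈ 0.011763)
x = -79788289392653/132858600 (x = (-4203853 - 1*223253/18979800)/7 = (-4203853 - 223253/18979800)/7 = (⅐)*(-79788289392653/18979800) = -79788289392653/132858600 ≈ -6.0055e+5)
1/((-409934 - m(P(31))) + x) = 1/((-409934 - (-16)/31) - 79788289392653/132858600) = 1/((-409934 - 1*(-16/31)) - 79788289392653/132858600) = 1/((-409934 + 16/31) - 79788289392653/132858600) = 1/(-12707938/31 - 79788289392653/132858600) = 1/(-4161795822739043/4118616600) = -4118616600/4161795822739043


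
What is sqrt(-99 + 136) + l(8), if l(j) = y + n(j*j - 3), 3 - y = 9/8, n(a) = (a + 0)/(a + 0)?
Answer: 23/8 + sqrt(37) ≈ 8.9578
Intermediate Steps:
n(a) = 1 (n(a) = a/a = 1)
y = 15/8 (y = 3 - 9/8 = 15/8 ≈ 1.8750)
l(j) = 23/8 (l(j) = 15/8 + 1 = 23/8)
sqrt(-99 + 136) + l(8) = sqrt(-99 + 136) + 23/8 = sqrt(37) + 23/8 = 23/8 + sqrt(37)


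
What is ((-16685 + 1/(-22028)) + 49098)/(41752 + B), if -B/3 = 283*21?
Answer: 713993563/526975844 ≈ 1.3549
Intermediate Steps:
B = -17829 (B = -849*21 = -3*5943 = -17829)
((-16685 + 1/(-22028)) + 49098)/(41752 + B) = ((-16685 + 1/(-22028)) + 49098)/(41752 - 17829) = ((-16685 - 1/22028) + 49098)/23923 = (-367537181/22028 + 49098)*(1/23923) = (713993563/22028)*(1/23923) = 713993563/526975844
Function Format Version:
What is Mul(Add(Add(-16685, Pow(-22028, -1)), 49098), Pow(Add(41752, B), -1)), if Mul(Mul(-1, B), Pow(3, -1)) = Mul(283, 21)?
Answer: Rational(713993563, 526975844) ≈ 1.3549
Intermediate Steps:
B = -17829 (B = Mul(-3, Mul(283, 21)) = Mul(-3, 5943) = -17829)
Mul(Add(Add(-16685, Pow(-22028, -1)), 49098), Pow(Add(41752, B), -1)) = Mul(Add(Add(-16685, Pow(-22028, -1)), 49098), Pow(Add(41752, -17829), -1)) = Mul(Add(Add(-16685, Rational(-1, 22028)), 49098), Pow(23923, -1)) = Mul(Add(Rational(-367537181, 22028), 49098), Rational(1, 23923)) = Mul(Rational(713993563, 22028), Rational(1, 23923)) = Rational(713993563, 526975844)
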